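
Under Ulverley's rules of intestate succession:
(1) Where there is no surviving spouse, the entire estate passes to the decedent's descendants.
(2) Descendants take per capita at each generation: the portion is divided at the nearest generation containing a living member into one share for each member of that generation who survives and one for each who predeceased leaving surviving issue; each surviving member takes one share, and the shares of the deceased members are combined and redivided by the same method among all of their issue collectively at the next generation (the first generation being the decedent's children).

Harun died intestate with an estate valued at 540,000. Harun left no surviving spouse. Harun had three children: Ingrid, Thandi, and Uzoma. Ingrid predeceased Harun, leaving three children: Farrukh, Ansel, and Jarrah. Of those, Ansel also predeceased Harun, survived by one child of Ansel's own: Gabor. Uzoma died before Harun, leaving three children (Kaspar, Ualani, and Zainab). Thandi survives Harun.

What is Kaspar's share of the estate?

The entire 540,000 passes to the descendants.
That amount (540,000) is divided at the children's generation into 3 shares of 180,000. Thandi takes 180,000. The 2 shares of the deceased (Ingrid and Uzoma) are combined into a pool of 360,000.
That pool (360,000) is divided at the grandchildren's generation into 6 shares of 60,000. Farrukh, Jarrah, Kaspar, Ualani, and Zainab each take 60,000. The remaining share for the deceased Ansel (60,000) is carried to the next generation.
That pool (60,000) passes entirely to Gabor, the sole taker at the great-grandchildren's generation.

Kaspar receives 60,000.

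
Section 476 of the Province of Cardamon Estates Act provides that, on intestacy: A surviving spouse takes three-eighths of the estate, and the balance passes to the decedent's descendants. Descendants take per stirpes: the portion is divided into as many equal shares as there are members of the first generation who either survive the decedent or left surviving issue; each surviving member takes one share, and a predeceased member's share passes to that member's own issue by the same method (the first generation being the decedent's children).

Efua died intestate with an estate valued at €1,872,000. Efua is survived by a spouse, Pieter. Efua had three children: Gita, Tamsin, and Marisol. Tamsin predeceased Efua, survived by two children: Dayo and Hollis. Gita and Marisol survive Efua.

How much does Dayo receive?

Dayo receives €195,000.

Pieter takes three-eighths of €1,872,000 = €702,000. The remaining €1,170,000 passes to the descendants.
The descendants' portion (€1,170,000) is divided into 3 shares of €390,000: Gita and Marisol each take €390,000; Tamsin's €390,000 share passes to Tamsin's issue.
Tamsin's share (€390,000) is divided into 2 shares of €195,000: Dayo and Hollis each take €195,000.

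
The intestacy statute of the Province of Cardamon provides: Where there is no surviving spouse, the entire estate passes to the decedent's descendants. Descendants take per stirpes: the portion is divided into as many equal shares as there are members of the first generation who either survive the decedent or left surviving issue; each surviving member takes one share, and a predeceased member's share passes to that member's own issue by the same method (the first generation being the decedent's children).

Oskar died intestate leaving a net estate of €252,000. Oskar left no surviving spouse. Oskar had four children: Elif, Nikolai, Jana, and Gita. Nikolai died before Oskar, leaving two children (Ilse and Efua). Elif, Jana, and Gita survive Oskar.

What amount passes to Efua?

The entire €252,000 passes to the descendants.
That amount (€252,000) is divided into 4 shares of €63,000: Elif, Jana, and Gita each take €63,000; Nikolai's €63,000 share passes to Nikolai's issue.
Nikolai's share (€63,000) is divided into 2 shares of €31,500: Ilse and Efua each take €31,500.

Efua receives €31,500.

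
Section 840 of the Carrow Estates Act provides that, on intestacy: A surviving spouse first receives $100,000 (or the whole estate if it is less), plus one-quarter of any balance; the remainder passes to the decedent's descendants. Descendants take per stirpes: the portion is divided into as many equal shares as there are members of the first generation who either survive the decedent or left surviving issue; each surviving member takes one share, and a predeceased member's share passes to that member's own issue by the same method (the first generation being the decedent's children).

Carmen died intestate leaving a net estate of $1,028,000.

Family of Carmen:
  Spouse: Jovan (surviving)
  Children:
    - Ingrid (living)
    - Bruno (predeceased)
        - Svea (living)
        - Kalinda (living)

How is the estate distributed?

Jovan: $332,000; Ingrid: $348,000; Svea: $174,000; Kalinda: $174,000

Jovan first takes $100,000, leaving a balance of $928,000. Jovan then takes one-quarter of the balance ($232,000), for a total of $332,000. The remaining $696,000 passes to the descendants.
The descendants' portion ($696,000) is divided into 2 shares of $348,000: Ingrid takes $348,000; Bruno's $348,000 share passes to Bruno's issue.
Bruno's share ($348,000) is divided into 2 shares of $174,000: Svea and Kalinda each take $174,000.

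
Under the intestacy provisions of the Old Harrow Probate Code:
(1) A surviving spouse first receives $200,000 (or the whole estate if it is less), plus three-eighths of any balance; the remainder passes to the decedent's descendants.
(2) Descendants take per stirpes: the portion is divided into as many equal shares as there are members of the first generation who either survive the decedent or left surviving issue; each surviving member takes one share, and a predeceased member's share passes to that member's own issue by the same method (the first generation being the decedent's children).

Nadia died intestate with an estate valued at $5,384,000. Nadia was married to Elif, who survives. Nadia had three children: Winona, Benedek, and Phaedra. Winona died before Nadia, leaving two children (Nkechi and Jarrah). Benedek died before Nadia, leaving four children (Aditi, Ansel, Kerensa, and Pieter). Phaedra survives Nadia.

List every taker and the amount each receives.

Elif first takes $200,000, leaving a balance of $5,184,000. Elif then takes three-eighths of the balance ($1,944,000), for a total of $2,144,000. The remaining $3,240,000 passes to the descendants.
The descendants' portion ($3,240,000) is divided into 3 shares of $1,080,000: Phaedra takes $1,080,000; Winona's $1,080,000 share passes to Winona's issue; Benedek's $1,080,000 share passes to Benedek's issue.
Winona's share ($1,080,000) is divided into 2 shares of $540,000: Nkechi and Jarrah each take $540,000.
Benedek's share ($1,080,000) is divided into 4 shares of $270,000: Aditi, Ansel, Kerensa, and Pieter each take $270,000.

Elif: $2,144,000; Nkechi: $540,000; Jarrah: $540,000; Aditi: $270,000; Ansel: $270,000; Kerensa: $270,000; Pieter: $270,000; Phaedra: $1,080,000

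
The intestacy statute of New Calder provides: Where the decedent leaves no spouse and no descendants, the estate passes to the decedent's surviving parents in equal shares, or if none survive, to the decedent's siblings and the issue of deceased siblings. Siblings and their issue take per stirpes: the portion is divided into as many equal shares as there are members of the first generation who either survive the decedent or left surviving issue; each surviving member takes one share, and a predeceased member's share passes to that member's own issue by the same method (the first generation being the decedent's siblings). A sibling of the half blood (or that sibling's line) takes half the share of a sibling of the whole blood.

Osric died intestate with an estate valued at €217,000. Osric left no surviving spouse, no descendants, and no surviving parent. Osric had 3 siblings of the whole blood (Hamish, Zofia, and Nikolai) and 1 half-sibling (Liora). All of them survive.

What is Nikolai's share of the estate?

Nikolai receives €62,000.

The entire €217,000 passes to the siblings and their issue.
Counting each half-blood sibling's line as half a unit, there are 7/2 units in €217,000, so one unit is €62,000. Whole-blood lines (Hamish, Zofia, and Nikolai) take €62,000 each; half-blood lines (Liora) take €31,000 each.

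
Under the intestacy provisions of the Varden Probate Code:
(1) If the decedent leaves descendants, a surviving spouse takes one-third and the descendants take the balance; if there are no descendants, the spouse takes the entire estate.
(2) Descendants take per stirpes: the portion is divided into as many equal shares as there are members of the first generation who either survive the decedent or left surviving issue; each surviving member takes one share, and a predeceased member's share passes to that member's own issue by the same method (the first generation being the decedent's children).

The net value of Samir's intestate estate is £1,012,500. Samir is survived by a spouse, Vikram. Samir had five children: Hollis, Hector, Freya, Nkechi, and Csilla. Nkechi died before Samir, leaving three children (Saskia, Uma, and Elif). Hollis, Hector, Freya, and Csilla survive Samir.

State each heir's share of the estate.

Vikram takes one-third of £1,012,500 = £337,500. The remaining £675,000 passes to the descendants.
The descendants' portion (£675,000) is divided into 5 shares of £135,000: Hollis, Hector, Freya, and Csilla each take £135,000; Nkechi's £135,000 share passes to Nkechi's issue.
Nkechi's share (£135,000) is divided into 3 shares of £45,000: Saskia, Uma, and Elif each take £45,000.

Vikram: £337,500; Hollis: £135,000; Hector: £135,000; Freya: £135,000; Saskia: £45,000; Uma: £45,000; Elif: £45,000; Csilla: £135,000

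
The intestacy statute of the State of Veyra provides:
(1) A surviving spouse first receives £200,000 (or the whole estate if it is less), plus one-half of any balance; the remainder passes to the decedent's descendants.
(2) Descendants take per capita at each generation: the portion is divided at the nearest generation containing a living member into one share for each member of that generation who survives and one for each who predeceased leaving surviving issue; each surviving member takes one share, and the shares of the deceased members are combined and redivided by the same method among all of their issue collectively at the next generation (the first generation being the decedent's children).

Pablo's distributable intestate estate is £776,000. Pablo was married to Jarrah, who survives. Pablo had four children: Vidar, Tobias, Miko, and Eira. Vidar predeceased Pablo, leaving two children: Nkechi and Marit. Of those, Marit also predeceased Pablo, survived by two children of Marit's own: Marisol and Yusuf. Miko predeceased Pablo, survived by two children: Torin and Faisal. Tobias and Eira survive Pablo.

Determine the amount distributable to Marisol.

Marisol receives £18,000.

Jarrah first takes £200,000, leaving a balance of £576,000. Jarrah then takes one-half of the balance (£288,000), for a total of £488,000. The remaining £288,000 passes to the descendants.
The descendants' portion (£288,000) is divided at the children's generation into 4 shares of £72,000. Tobias and Eira each take £72,000. The 2 shares of the deceased (Vidar and Miko) are combined into a pool of £144,000.
That pool (£144,000) is divided at the grandchildren's generation into 4 shares of £36,000. Nkechi, Torin, and Faisal each take £36,000. The remaining share for the deceased Marit (£36,000) is carried to the next generation.
That pool (£36,000) is divided at the great-grandchildren's generation equally among Marisol and Yusuf: £18,000 each.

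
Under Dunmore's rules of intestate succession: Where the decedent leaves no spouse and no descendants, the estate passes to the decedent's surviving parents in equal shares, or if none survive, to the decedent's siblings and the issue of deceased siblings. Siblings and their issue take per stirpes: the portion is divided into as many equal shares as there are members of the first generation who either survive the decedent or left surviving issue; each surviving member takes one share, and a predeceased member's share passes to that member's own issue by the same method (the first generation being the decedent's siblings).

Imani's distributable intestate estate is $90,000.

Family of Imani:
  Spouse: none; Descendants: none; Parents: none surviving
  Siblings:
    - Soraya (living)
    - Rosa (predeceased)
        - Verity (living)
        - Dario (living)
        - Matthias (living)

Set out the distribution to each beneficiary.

The entire $90,000 passes to the siblings and their issue.
That amount ($90,000) is divided into 2 shares of $45,000: Soraya takes $45,000; Rosa's $45,000 share passes to Rosa's issue.
Rosa's share ($45,000) is divided into 3 shares of $15,000: Verity, Dario, and Matthias each take $15,000.

Soraya: $45,000; Verity: $15,000; Dario: $15,000; Matthias: $15,000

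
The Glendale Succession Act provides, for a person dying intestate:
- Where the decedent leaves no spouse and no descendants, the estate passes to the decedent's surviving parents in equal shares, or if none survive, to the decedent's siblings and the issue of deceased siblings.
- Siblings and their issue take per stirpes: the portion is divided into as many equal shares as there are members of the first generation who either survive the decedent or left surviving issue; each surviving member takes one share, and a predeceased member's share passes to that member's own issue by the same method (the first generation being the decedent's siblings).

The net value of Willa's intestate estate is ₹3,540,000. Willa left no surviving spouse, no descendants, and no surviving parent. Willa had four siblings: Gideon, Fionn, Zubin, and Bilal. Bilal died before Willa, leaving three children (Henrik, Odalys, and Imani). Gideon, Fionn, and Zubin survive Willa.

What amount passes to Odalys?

The entire ₹3,540,000 passes to the siblings and their issue.
That amount (₹3,540,000) is divided into 4 shares of ₹885,000: Gideon, Fionn, and Zubin each take ₹885,000; Bilal's ₹885,000 share passes to Bilal's issue.
Bilal's share (₹885,000) is divided into 3 shares of ₹295,000: Henrik, Odalys, and Imani each take ₹295,000.

Odalys receives ₹295,000.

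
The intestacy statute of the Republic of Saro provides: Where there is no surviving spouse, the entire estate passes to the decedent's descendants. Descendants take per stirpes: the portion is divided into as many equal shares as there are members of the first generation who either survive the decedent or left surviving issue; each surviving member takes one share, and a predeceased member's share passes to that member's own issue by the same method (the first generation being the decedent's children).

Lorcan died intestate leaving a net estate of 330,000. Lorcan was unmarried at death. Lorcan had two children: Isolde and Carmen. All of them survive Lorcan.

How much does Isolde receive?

Isolde receives 165,000.

The entire 330,000 passes to the descendants.
That amount (330,000) is divided into 2 shares of 165,000: Isolde and Carmen each take 165,000.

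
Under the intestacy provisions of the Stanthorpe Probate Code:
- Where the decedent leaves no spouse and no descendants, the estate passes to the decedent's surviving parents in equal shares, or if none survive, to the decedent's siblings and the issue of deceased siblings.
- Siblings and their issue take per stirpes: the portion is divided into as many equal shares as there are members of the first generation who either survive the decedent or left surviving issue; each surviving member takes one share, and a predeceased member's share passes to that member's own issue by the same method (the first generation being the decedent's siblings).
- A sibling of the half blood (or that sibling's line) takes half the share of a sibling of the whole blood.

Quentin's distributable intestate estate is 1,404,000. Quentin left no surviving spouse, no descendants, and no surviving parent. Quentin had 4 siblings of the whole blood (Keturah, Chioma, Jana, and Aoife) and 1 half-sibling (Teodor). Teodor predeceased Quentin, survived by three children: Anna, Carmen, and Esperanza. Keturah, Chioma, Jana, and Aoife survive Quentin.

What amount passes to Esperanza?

Esperanza receives 52,000.

The entire 1,404,000 passes to the siblings and their issue.
Counting each half-blood sibling's line as half a unit, there are 9/2 units in 1,404,000, so one unit is 312,000. Whole-blood lines (Keturah, Chioma, Jana, and Aoife) take 312,000 each; half-blood lines (Teodor) take 156,000 each.
Teodor's share (156,000) is divided into 3 shares of 52,000: Anna, Carmen, and Esperanza each take 52,000.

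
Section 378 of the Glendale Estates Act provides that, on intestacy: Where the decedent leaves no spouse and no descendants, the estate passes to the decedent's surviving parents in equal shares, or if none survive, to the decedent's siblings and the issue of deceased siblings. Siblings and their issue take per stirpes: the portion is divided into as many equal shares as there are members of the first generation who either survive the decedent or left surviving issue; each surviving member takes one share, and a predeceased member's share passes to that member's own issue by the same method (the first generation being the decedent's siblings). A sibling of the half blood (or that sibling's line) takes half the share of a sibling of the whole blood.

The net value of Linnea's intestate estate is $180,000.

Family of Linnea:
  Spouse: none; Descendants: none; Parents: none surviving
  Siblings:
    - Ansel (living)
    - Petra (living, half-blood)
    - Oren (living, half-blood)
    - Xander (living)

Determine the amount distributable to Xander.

Xander receives $60,000.

The entire $180,000 passes to the siblings and their issue.
Counting each half-blood sibling's line as half a unit, there are 3 units in $180,000, so one unit is $60,000. Whole-blood lines (Ansel and Xander) take $60,000 each; half-blood lines (Petra and Oren) take $30,000 each.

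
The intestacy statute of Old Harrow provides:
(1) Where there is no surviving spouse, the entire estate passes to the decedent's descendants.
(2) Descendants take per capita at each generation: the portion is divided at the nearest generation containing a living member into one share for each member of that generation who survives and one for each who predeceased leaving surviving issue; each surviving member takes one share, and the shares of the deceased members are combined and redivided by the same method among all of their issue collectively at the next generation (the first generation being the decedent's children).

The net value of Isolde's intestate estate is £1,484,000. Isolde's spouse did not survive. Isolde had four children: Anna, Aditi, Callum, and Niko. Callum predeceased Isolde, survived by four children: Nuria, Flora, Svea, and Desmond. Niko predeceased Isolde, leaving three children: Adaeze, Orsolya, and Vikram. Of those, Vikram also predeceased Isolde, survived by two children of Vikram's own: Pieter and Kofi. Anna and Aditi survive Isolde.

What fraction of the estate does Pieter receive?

The entire £1,484,000 passes to the descendants.
That amount (£1,484,000) is divided at the children's generation into 4 shares of £371,000. Anna and Aditi each take £371,000. The 2 shares of the deceased (Callum and Niko) are combined into a pool of £742,000.
That pool (£742,000) is divided at the grandchildren's generation into 7 shares of £106,000. Nuria, Flora, Svea, Desmond, Adaeze, and Orsolya each take £106,000. The remaining share for the deceased Vikram (£106,000) is carried to the next generation.
That pool (£106,000) is divided at the great-grandchildren's generation equally among Pieter and Kofi: £53,000 each.

Pieter receives 1/28 of the estate.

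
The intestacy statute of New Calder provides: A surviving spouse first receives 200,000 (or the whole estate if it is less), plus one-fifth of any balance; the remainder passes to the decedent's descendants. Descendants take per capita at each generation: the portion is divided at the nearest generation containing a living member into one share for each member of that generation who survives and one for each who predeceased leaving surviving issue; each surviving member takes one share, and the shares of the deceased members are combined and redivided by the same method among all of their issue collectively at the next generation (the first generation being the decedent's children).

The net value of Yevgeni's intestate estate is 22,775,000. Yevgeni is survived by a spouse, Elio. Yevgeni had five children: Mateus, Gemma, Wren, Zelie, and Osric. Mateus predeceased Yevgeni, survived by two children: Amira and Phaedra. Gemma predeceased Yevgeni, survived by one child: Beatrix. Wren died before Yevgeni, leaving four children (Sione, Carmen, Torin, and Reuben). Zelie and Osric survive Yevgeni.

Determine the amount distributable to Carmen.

Elio first takes 200,000, leaving a balance of 22,575,000. Elio then takes one-fifth of the balance (4,515,000), for a total of 4,715,000. The remaining 18,060,000 passes to the descendants.
The descendants' portion (18,060,000) is divided at the children's generation into 5 shares of 3,612,000. Zelie and Osric each take 3,612,000. The 3 shares of the deceased (Mateus, Gemma, and Wren) are combined into a pool of 10,836,000.
That pool (10,836,000) is divided at the grandchildren's generation equally among Amira, Phaedra, Beatrix, Sione, Carmen, Torin, and Reuben: 1,548,000 each.

Carmen receives 1,548,000.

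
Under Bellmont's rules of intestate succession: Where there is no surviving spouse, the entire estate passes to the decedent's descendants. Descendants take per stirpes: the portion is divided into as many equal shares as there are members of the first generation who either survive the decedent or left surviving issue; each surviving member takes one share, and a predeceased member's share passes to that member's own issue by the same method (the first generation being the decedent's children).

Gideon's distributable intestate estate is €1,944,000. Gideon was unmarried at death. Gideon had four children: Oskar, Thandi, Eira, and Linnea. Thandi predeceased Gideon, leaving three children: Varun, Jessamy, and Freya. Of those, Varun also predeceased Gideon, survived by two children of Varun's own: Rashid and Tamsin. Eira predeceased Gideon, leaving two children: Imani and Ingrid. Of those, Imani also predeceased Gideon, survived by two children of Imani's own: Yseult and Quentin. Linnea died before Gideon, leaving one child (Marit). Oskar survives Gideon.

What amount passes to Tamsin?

The entire €1,944,000 passes to the descendants.
That amount (€1,944,000) is divided into 4 shares of €486,000: Oskar takes €486,000; Thandi's €486,000 share passes to Thandi's issue; Eira's €486,000 share passes to Eira's issue; Linnea's €486,000 share passes to Linnea's issue.
Thandi's share (€486,000) is divided into 3 shares of €162,000: Jessamy and Freya each take €162,000; Varun's €162,000 share passes to Varun's issue.
Varun's share (€162,000) is divided into 2 shares of €81,000: Rashid and Tamsin each take €81,000.
Eira's share (€486,000) is divided into 2 shares of €243,000: Ingrid takes €243,000; Imani's €243,000 share passes to Imani's issue.
Imani's share (€243,000) is divided into 2 shares of €121,500: Yseult and Quentin each take €121,500.
Linnea's share (€486,000) passes entirely to Marit.

Tamsin receives €81,000.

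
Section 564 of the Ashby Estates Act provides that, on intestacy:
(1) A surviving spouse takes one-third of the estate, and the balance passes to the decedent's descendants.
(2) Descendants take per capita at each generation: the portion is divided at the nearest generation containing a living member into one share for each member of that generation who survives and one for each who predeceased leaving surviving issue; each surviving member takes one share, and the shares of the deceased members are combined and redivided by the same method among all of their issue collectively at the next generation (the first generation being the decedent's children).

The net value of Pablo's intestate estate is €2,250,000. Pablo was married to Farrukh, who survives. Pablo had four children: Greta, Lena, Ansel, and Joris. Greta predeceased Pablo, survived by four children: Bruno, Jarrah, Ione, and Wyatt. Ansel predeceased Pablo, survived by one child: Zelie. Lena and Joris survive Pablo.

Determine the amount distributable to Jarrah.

Jarrah receives €150,000.

Farrukh takes one-third of €2,250,000 = €750,000. The remaining €1,500,000 passes to the descendants.
The descendants' portion (€1,500,000) is divided at the children's generation into 4 shares of €375,000. Lena and Joris each take €375,000. The 2 shares of the deceased (Greta and Ansel) are combined into a pool of €750,000.
That pool (€750,000) is divided at the grandchildren's generation equally among Bruno, Jarrah, Ione, Wyatt, and Zelie: €150,000 each.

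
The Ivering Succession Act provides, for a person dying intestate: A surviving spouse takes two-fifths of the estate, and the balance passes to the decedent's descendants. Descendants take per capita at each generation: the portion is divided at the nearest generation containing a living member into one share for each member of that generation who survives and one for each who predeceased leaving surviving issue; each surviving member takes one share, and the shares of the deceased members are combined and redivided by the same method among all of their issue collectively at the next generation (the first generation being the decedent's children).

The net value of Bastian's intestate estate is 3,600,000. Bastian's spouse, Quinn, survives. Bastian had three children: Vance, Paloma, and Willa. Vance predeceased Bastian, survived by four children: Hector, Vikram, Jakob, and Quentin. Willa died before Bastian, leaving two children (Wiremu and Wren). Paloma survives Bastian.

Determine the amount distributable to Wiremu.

Wiremu receives 240,000.

Quinn takes two-fifths of 3,600,000 = 1,440,000. The remaining 2,160,000 passes to the descendants.
The descendants' portion (2,160,000) is divided at the children's generation into 3 shares of 720,000. Paloma takes 720,000. The 2 shares of the deceased (Vance and Willa) are combined into a pool of 1,440,000.
That pool (1,440,000) is divided at the grandchildren's generation equally among Hector, Vikram, Jakob, Quentin, Wiremu, and Wren: 240,000 each.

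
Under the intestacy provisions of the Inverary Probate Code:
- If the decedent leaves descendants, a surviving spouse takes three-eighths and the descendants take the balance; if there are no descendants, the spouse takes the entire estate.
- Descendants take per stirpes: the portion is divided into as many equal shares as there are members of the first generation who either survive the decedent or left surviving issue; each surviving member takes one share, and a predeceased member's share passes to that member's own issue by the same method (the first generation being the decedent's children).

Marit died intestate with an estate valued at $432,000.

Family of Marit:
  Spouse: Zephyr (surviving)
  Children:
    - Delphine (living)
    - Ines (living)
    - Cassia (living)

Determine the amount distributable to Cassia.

Zephyr takes three-eighths of $432,000 = $162,000. The remaining $270,000 passes to the descendants.
The descendants' portion ($270,000) is divided into 3 shares of $90,000: Delphine, Ines, and Cassia each take $90,000.

Cassia receives $90,000.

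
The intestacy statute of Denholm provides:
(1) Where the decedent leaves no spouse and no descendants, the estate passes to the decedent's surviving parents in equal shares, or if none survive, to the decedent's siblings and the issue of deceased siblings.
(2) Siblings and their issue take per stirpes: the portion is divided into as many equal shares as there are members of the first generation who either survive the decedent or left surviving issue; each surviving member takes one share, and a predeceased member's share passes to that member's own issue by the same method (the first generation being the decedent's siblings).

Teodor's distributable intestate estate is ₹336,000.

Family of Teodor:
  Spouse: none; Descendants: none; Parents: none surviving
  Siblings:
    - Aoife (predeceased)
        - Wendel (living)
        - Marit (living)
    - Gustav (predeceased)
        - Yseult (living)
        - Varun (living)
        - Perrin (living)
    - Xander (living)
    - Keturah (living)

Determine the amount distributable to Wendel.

The entire ₹336,000 passes to the siblings and their issue.
That amount (₹336,000) is divided into 4 shares of ₹84,000: Xander and Keturah each take ₹84,000; Aoife's ₹84,000 share passes to Aoife's issue; Gustav's ₹84,000 share passes to Gustav's issue.
Aoife's share (₹84,000) is divided into 2 shares of ₹42,000: Wendel and Marit each take ₹42,000.
Gustav's share (₹84,000) is divided into 3 shares of ₹28,000: Yseult, Varun, and Perrin each take ₹28,000.

Wendel receives ₹42,000.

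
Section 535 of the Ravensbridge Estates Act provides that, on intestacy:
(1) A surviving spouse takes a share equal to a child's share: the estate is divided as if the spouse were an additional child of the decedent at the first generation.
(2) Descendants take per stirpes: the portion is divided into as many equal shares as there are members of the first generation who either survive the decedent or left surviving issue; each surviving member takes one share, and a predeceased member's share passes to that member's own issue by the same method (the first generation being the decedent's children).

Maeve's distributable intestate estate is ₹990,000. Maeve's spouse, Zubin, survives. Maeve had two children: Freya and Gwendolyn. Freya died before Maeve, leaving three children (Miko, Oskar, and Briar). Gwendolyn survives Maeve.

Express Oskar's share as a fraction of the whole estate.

Oskar receives 1/9 of the estate.

The spouse counts as an additional share at the children's level, so there are 3 primary shares of ₹330,000. Zubin takes one such share (₹330,000).
The children's combined portion (₹660,000) is divided into 2 shares of ₹330,000: Gwendolyn takes ₹330,000; Freya's ₹330,000 share passes to Freya's issue.
Freya's share (₹330,000) is divided into 3 shares of ₹110,000: Miko, Oskar, and Briar each take ₹110,000.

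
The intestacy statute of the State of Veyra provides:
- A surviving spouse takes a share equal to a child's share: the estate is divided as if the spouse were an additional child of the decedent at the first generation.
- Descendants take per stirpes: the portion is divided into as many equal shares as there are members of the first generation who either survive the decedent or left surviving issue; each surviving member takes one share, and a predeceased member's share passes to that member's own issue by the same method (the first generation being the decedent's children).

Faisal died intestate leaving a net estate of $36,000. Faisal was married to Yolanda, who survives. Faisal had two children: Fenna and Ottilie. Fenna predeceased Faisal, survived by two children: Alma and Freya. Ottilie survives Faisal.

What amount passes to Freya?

The spouse counts as an additional share at the children's level, so there are 3 primary shares of $12,000. Yolanda takes one such share ($12,000).
The children's combined portion ($24,000) is divided into 2 shares of $12,000: Ottilie takes $12,000; Fenna's $12,000 share passes to Fenna's issue.
Fenna's share ($12,000) is divided into 2 shares of $6,000: Alma and Freya each take $6,000.

Freya receives $6,000.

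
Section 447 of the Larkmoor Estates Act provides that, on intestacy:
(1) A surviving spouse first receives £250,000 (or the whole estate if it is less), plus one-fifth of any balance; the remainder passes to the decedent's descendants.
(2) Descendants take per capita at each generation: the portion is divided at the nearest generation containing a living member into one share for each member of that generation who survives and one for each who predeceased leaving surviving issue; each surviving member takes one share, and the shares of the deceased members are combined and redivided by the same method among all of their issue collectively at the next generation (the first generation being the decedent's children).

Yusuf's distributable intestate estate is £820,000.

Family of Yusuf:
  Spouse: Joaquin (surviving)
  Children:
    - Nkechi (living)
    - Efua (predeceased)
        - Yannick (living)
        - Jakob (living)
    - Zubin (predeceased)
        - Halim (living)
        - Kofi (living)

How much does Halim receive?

Halim receives £76,000.

Joaquin first takes £250,000, leaving a balance of £570,000. Joaquin then takes one-fifth of the balance (£114,000), for a total of £364,000. The remaining £456,000 passes to the descendants.
The descendants' portion (£456,000) is divided at the children's generation into 3 shares of £152,000. Nkechi takes £152,000. The 2 shares of the deceased (Efua and Zubin) are combined into a pool of £304,000.
That pool (£304,000) is divided at the grandchildren's generation equally among Yannick, Jakob, Halim, and Kofi: £76,000 each.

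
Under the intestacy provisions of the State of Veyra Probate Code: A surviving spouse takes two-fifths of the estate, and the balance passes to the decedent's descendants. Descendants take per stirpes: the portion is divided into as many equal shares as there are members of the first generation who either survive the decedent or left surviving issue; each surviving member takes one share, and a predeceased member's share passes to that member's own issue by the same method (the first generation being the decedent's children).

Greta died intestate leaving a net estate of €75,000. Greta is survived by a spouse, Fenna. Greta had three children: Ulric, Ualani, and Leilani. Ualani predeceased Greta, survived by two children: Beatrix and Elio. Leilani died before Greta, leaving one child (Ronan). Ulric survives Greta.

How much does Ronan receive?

Fenna takes two-fifths of €75,000 = €30,000. The remaining €45,000 passes to the descendants.
The descendants' portion (€45,000) is divided into 3 shares of €15,000: Ulric takes €15,000; Ualani's €15,000 share passes to Ualani's issue; Leilani's €15,000 share passes to Leilani's issue.
Ualani's share (€15,000) is divided into 2 shares of €7,500: Beatrix and Elio each take €7,500.
Leilani's share (€15,000) passes entirely to Ronan.

Ronan receives €15,000.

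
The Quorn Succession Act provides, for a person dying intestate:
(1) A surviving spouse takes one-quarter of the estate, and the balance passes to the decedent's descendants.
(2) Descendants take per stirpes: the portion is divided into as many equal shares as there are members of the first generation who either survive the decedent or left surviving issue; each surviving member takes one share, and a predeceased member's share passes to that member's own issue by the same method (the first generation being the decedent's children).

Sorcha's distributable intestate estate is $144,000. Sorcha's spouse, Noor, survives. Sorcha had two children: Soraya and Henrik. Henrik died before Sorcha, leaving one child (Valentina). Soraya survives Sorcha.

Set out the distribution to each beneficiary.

Noor takes one-quarter of $144,000 = $36,000. The remaining $108,000 passes to the descendants.
The descendants' portion ($108,000) is divided into 2 shares of $54,000: Soraya takes $54,000; Henrik's $54,000 share passes to Henrik's issue.
Henrik's share ($54,000) passes entirely to Valentina.

Noor: $36,000; Soraya: $54,000; Valentina: $54,000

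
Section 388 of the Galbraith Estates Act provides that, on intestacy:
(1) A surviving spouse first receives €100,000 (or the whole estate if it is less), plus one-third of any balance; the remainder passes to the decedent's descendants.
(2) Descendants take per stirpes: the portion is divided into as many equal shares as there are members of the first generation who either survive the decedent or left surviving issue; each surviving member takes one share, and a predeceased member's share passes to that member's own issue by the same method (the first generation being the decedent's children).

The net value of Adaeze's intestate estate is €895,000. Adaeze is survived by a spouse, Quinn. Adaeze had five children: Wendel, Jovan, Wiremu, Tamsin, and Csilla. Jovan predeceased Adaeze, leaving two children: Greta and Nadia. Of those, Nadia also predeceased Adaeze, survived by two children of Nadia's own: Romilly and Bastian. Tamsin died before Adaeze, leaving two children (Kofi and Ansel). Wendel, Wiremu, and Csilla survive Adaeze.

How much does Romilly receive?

Quinn first takes €100,000, leaving a balance of €795,000. Quinn then takes one-third of the balance (€265,000), for a total of €365,000. The remaining €530,000 passes to the descendants.
The descendants' portion (€530,000) is divided into 5 shares of €106,000: Wendel, Wiremu, and Csilla each take €106,000; Jovan's €106,000 share passes to Jovan's issue; Tamsin's €106,000 share passes to Tamsin's issue.
Jovan's share (€106,000) is divided into 2 shares of €53,000: Greta takes €53,000; Nadia's €53,000 share passes to Nadia's issue.
Nadia's share (€53,000) is divided into 2 shares of €26,500: Romilly and Bastian each take €26,500.
Tamsin's share (€106,000) is divided into 2 shares of €53,000: Kofi and Ansel each take €53,000.

Romilly receives €26,500.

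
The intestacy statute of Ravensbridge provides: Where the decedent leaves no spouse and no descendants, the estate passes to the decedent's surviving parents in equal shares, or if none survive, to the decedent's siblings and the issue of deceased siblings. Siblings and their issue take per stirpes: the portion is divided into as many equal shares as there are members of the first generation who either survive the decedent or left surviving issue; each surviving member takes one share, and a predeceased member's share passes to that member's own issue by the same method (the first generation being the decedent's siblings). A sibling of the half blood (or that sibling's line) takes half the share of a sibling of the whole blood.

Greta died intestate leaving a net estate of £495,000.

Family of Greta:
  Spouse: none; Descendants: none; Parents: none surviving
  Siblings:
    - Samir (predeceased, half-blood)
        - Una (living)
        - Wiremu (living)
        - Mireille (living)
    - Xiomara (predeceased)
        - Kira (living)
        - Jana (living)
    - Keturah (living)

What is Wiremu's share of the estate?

Wiremu receives £33,000.

The entire £495,000 passes to the siblings and their issue.
Counting each half-blood sibling's line as half a unit, there are 5/2 units in £495,000, so one unit is £198,000. Whole-blood lines (Xiomara and Keturah) take £198,000 each; half-blood lines (Samir) take £99,000 each.
Samir's share (£99,000) is divided into 3 shares of £33,000: Una, Wiremu, and Mireille each take £33,000.
Xiomara's share (£198,000) is divided into 2 shares of £99,000: Kira and Jana each take £99,000.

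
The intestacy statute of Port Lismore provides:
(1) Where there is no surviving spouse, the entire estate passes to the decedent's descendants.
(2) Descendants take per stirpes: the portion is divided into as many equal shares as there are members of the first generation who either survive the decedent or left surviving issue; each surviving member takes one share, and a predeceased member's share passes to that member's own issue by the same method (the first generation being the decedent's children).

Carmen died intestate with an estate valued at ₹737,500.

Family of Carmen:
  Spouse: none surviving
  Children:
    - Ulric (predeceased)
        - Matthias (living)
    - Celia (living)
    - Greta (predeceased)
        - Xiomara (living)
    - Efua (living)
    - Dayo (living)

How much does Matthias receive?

The entire ₹737,500 passes to the descendants.
That amount (₹737,500) is divided into 5 shares of ₹147,500: Celia, Efua, and Dayo each take ₹147,500; Ulric's ₹147,500 share passes to Ulric's issue; Greta's ₹147,500 share passes to Greta's issue.
Ulric's share (₹147,500) passes entirely to Matthias.
Greta's share (₹147,500) passes entirely to Xiomara.

Matthias receives ₹147,500.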